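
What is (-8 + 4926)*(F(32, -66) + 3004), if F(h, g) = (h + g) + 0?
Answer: 14606460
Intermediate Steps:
F(h, g) = g + h (F(h, g) = (g + h) + 0 = g + h)
(-8 + 4926)*(F(32, -66) + 3004) = (-8 + 4926)*((-66 + 32) + 3004) = 4918*(-34 + 3004) = 4918*2970 = 14606460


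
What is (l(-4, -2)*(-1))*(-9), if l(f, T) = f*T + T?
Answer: 54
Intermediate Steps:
l(f, T) = T + T*f (l(f, T) = T*f + T = T + T*f)
(l(-4, -2)*(-1))*(-9) = (-2*(1 - 4)*(-1))*(-9) = (-2*(-3)*(-1))*(-9) = (6*(-1))*(-9) = -6*(-9) = 54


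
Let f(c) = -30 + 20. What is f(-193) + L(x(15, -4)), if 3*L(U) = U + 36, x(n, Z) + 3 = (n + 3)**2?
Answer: 109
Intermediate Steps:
x(n, Z) = -3 + (3 + n)**2 (x(n, Z) = -3 + (n + 3)**2 = -3 + (3 + n)**2)
L(U) = 12 + U/3 (L(U) = (U + 36)/3 = (36 + U)/3 = 12 + U/3)
f(c) = -10
f(-193) + L(x(15, -4)) = -10 + (12 + (-3 + (3 + 15)**2)/3) = -10 + (12 + (-3 + 18**2)/3) = -10 + (12 + (-3 + 324)/3) = -10 + (12 + (1/3)*321) = -10 + (12 + 107) = -10 + 119 = 109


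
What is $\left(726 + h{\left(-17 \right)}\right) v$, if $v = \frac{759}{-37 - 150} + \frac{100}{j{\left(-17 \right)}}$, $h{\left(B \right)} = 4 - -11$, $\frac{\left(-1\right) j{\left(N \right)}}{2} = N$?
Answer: $- \frac{14079}{17} \approx -828.18$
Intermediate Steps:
$j{\left(N \right)} = - 2 N$
$h{\left(B \right)} = 15$ ($h{\left(B \right)} = 4 + 11 = 15$)
$v = - \frac{19}{17}$ ($v = \frac{759}{-37 - 150} + \frac{100}{\left(-2\right) \left(-17\right)} = \frac{759}{-37 - 150} + \frac{100}{34} = \frac{759}{-187} + 100 \cdot \frac{1}{34} = 759 \left(- \frac{1}{187}\right) + \frac{50}{17} = - \frac{69}{17} + \frac{50}{17} = - \frac{19}{17} \approx -1.1176$)
$\left(726 + h{\left(-17 \right)}\right) v = \left(726 + 15\right) \left(- \frac{19}{17}\right) = 741 \left(- \frac{19}{17}\right) = - \frac{14079}{17}$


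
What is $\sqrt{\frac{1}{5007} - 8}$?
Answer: $\frac{i \sqrt{200555385}}{5007} \approx 2.8284 i$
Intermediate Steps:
$\sqrt{\frac{1}{5007} - 8} = \sqrt{- \frac{40055}{5007}} = \frac{i \sqrt{200555385}}{5007}$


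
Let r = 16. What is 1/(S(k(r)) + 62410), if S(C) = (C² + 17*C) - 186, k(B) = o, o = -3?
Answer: 1/62182 ≈ 1.6082e-5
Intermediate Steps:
k(B) = -3
S(C) = -186 + C² + 17*C
1/(S(k(r)) + 62410) = 1/((-186 + (-3)² + 17*(-3)) + 62410) = 1/((-186 + 9 - 51) + 62410) = 1/(-228 + 62410) = 1/62182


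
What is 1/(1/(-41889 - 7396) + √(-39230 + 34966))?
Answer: -49285/10357303863401 - 4858022450*I*√1066/10357303863401 ≈ -4.7585e-9 - 0.015314*I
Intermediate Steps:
1/(1/(-41889 - 7396) + √(-39230 + 34966)) = 1/(1/(-49285) + √(-4264)) = 1/(-1/49285 + 2*I*√1066)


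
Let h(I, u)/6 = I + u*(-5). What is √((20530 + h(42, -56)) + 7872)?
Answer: √30334 ≈ 174.17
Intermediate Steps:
h(I, u) = -30*u + 6*I (h(I, u) = 6*(I + u*(-5)) = 6*(I - 5*u) = -30*u + 6*I)
√((20530 + h(42, -56)) + 7872) = √((20530 + (-30*(-56) + 6*42)) + 7872) = √((20530 + (1680 + 252)) + 7872) = √((20530 + 1932) + 7872) = √(22462 + 7872) = √30334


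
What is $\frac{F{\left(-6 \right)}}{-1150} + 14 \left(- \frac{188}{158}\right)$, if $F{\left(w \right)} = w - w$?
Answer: $- \frac{1316}{79} \approx -16.658$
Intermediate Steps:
$F{\left(w \right)} = 0$
$\frac{F{\left(-6 \right)}}{-1150} + 14 \left(- \frac{188}{158}\right) = \frac{0}{-1150} + 14 \left(- \frac{188}{158}\right) = 0 \left(- \frac{1}{1150}\right) + 14 \left(\left(-188\right) \frac{1}{158}\right) = 0 + 14 \left(- \frac{94}{79}\right) = 0 - \frac{1316}{79} = - \frac{1316}{79}$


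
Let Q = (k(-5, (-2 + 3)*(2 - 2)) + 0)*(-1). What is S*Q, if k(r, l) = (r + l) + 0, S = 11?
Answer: 55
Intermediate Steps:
k(r, l) = l + r (k(r, l) = (l + r) + 0 = l + r)
Q = 5 (Q = (((-2 + 3)*(2 - 2) - 5) + 0)*(-1) = ((1*0 - 5) + 0)*(-1) = ((0 - 5) + 0)*(-1) = (-5 + 0)*(-1) = -5*(-1) = 5)
S*Q = 11*5 = 55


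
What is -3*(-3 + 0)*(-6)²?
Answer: 324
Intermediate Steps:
-3*(-3 + 0)*(-6)² = -3*(-3)*36 = 9*36 = 324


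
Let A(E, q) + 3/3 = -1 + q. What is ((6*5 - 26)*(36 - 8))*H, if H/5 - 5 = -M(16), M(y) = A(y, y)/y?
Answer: 2310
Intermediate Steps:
A(E, q) = -2 + q (A(E, q) = -1 + (-1 + q) = -2 + q)
M(y) = (-2 + y)/y
H = 165/8 (H = 25 + 5*(-(-2 + 16)/16) = 25 + 5*(-14/16) = 25 + 5*(-1*7/8) = 25 + 5*(-7/8) = 25 - 35/8 = 165/8 ≈ 20.625)
((6*5 - 26)*(36 - 8))*H = ((6*5 - 26)*(36 - 8))*(165/8) = ((30 - 26)*28)*(165/8) = (4*28)*(165/8) = 112*(165/8) = 2310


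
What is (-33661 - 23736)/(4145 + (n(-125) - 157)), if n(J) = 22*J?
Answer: -57397/1238 ≈ -46.363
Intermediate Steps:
(-33661 - 23736)/(4145 + (n(-125) - 157)) = (-33661 - 23736)/(4145 + (22*(-125) - 157)) = -57397/(4145 + (-2750 - 157)) = -57397/(4145 - 2907) = -57397/1238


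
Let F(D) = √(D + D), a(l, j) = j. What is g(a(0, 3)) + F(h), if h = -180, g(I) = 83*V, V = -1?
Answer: -83 + 6*I*√10 ≈ -83.0 + 18.974*I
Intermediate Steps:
g(I) = -83 (g(I) = 83*(-1) = -83)
F(D) = √2*√D (F(D) = √(2*D) = √2*√D)
g(a(0, 3)) + F(h) = -83 + √2*√(-180) = -83 + √2*(6*I*√5) = -83 + 6*I*√10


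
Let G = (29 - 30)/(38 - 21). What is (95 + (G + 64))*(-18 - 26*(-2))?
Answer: 5404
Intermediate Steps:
G = -1/17 ≈ -0.058824
(95 + (G + 64))*(-18 - 26*(-2)) = (95 + (-1/17 + 64))*(-18 - 26*(-2)) = (95 + 1087/17)*(-18 + 52) = (2702/17)*34 = 5404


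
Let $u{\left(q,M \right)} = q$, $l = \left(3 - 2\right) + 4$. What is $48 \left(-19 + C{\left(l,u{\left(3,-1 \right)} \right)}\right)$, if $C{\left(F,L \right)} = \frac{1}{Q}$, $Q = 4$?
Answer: $-900$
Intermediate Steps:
$l = 5$ ($l = 1 + 4 = 5$)
$C{\left(F,L \right)} = \frac{1}{4}$
$48 \left(-19 + C{\left(l,u{\left(3,-1 \right)} \right)}\right) = 48 \left(-19 + \frac{1}{4}\right) = 48 \left(- \frac{75}{4}\right) = -900$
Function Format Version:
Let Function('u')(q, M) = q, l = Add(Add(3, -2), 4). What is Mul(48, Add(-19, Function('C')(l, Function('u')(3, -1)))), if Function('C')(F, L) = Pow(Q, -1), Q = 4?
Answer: -900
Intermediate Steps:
l = 5 (l = Add(1, 4) = 5)
Function('C')(F, L) = Rational(1, 4) (Function('C')(F, L) = Pow(4, -1) = Rational(1, 4))
Mul(48, Add(-19, Function('C')(l, Function('u')(3, -1)))) = Mul(48, Add(-19, Rational(1, 4))) = Mul(48, Rational(-75, 4)) = -900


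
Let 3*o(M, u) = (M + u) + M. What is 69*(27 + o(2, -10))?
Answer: 1725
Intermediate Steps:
o(M, u) = u/3 + 2*M/3 (o(M, u) = ((M + u) + M)/3 = (u + 2*M)/3 = u/3 + 2*M/3)
69*(27 + o(2, -10)) = 69*(27 + ((1/3)*(-10) + (2/3)*2)) = 69*(27 + (-10/3 + 4/3)) = 69*(27 - 2) = 69*25 = 1725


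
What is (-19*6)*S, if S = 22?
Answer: -2508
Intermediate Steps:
(-19*6)*S = -19*6*22 = -114*22 = -2508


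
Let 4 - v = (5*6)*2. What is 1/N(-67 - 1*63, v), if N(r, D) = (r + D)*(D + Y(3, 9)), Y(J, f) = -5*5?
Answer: 1/15066 ≈ 6.6375e-5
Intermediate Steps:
Y(J, f) = -25
v = -56 (v = 4 - 5*6*2 = 4 - 30*2 = 4 - 1*60 = 4 - 60 = -56)
N(r, D) = (-25 + D)*(D + r) (N(r, D) = (r + D)*(D - 25) = (D + r)*(-25 + D) = (-25 + D)*(D + r))
1/N(-67 - 1*63, v) = 1/((-56)**2 - 25*(-56) - 25*(-67 - 1*63) - 56*(-67 - 1*63)) = 1/(3136 + 1400 - 25*(-67 - 63) - 56*(-67 - 63)) = 1/(3136 + 1400 - 25*(-130) - 56*(-130)) = 1/(3136 + 1400 + 3250 + 7280) = 1/15066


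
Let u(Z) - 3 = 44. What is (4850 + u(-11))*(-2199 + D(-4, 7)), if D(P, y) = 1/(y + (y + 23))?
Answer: -398429714/37 ≈ -1.0768e+7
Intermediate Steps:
D(P, y) = 1/(23 + 2*y) (D(P, y) = 1/(y + (23 + y)) = 1/(23 + 2*y))
u(Z) = 47 (u(Z) = 3 + 44 = 47)
(4850 + u(-11))*(-2199 + D(-4, 7)) = (4850 + 47)*(-2199 + 1/(23 + 2*7)) = 4897*(-2199 + 1/(23 + 14)) = 4897*(-2199 + 1/37) = 4897*(-81362/37) = -398429714/37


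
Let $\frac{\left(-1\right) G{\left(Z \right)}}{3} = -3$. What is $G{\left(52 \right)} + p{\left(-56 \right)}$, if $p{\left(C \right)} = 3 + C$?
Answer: $-44$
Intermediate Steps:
$G{\left(Z \right)} = 9$ ($G{\left(Z \right)} = \left(-3\right) \left(-3\right) = 9$)
$G{\left(52 \right)} + p{\left(-56 \right)} = 9 + \left(3 - 56\right) = 9 - 53 = -44$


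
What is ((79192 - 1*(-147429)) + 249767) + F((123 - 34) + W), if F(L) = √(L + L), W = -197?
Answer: 476388 + 6*I*√6 ≈ 4.7639e+5 + 14.697*I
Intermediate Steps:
F(L) = √2*√L (F(L) = √(2*L) = √2*√L)
((79192 - 1*(-147429)) + 249767) + F((123 - 34) + W) = ((79192 - 1*(-147429)) + 249767) + √2*√((123 - 34) - 197) = ((79192 + 147429) + 249767) + √2*√(89 - 197) = (226621 + 249767) + √2*√(-108) = 476388 + √2*(6*I*√3) = 476388 + 6*I*√6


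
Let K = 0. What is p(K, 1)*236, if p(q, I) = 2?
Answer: 472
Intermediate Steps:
p(K, 1)*236 = 2*236 = 472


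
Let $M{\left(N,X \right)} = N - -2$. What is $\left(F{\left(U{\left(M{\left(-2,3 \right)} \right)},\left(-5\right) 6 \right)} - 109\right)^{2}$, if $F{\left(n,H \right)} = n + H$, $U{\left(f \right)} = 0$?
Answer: $19321$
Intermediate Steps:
$M{\left(N,X \right)} = 2 + N$ ($M{\left(N,X \right)} = N + 2 = 2 + N$)
$F{\left(n,H \right)} = H + n$
$\left(F{\left(U{\left(M{\left(-2,3 \right)} \right)},\left(-5\right) 6 \right)} - 109\right)^{2} = \left(\left(\left(-5\right) 6 + 0\right) - 109\right)^{2} = \left(\left(-30 + 0\right) - 109\right)^{2} = \left(-30 - 109\right)^{2} = \left(-139\right)^{2} = 19321$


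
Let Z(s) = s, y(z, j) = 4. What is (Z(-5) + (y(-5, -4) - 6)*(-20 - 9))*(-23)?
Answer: -1219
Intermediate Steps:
(Z(-5) + (y(-5, -4) - 6)*(-20 - 9))*(-23) = (-5 + (4 - 6)*(-20 - 9))*(-23) = (-5 - 2*(-29))*(-23) = (-5 + 58)*(-23) = 53*(-23) = -1219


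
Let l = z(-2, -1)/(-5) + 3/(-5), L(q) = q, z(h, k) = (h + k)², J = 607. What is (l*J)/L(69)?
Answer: -2428/115 ≈ -21.113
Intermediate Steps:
l = -12/5 (l = (-2 - 1)²/(-5) + 3/(-5) = (-3)²*(-⅕) + 3*(-⅕) = 9*(-⅕) - ⅗ = -9/5 - ⅗ = -12/5 ≈ -2.4000)
(l*J)/L(69) = -12/5*607/69 = -7284/5*1/69 = -2428/115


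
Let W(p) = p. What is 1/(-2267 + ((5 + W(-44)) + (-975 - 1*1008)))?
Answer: -1/4289 ≈ -0.00023315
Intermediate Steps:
1/(-2267 + ((5 + W(-44)) + (-975 - 1*1008))) = 1/(-2267 + ((5 - 44) + (-975 - 1*1008))) = 1/(-2267 + (-39 + (-975 - 1008))) = 1/(-2267 + (-39 - 1983)) = 1/(-2267 - 2022) = 1/(-4289) = -1/4289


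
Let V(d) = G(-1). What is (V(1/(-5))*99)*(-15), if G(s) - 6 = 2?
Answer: -11880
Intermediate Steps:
G(s) = 8 (G(s) = 6 + 2 = 8)
V(d) = 8
(V(1/(-5))*99)*(-15) = (8*99)*(-15) = 792*(-15) = -11880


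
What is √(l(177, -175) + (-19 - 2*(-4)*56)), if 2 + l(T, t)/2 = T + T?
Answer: √1133 ≈ 33.660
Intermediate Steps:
l(T, t) = -4 + 4*T (l(T, t) = -4 + 2*(T + T) = -4 + 2*(2*T) = -4 + 4*T)
√(l(177, -175) + (-19 - 2*(-4)*56)) = √((-4 + 4*177) + (-19 - 2*(-4)*56)) = √((-4 + 708) + (-19 + 8*56)) = √(704 + (-19 + 448)) = √(704 + 429) = √1133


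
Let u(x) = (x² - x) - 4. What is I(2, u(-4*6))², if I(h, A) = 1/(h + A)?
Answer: 1/357604 ≈ 2.7964e-6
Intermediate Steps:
u(x) = -4 + x² - x
I(h, A) = 1/(A + h)
I(2, u(-4*6))² = (1/((-4 + (-4*6)² - (-4)*6) + 2))² = (1/((-4 + (-24)² - 1*(-24)) + 2))² = (1/((-4 + 576 + 24) + 2))² = (1/(596 + 2))² = (1/598)² = 1/357604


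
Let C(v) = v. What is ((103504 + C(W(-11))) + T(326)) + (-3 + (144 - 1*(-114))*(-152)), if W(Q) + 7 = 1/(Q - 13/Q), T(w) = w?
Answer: 6977221/108 ≈ 64604.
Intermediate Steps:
W(Q) = -7 + 1/(Q - 13/Q)
((103504 + C(W(-11))) + T(326)) + (-3 + (144 - 1*(-114))*(-152)) = ((103504 + (91 - 11 - 7*(-11)²)/(-13 + (-11)²)) + 326) + (-3 + (144 - 1*(-114))*(-152)) = ((103504 + (91 - 11 - 7*121)/(-13 + 121)) + 326) + (-3 + (144 + 114)*(-152)) = ((103504 + (91 - 11 - 847)/108) + 326) + (-3 + 258*(-152)) = ((103504 + (1/108)*(-767)) + 326) + (-3 - 39216) = ((103504 - 767/108) + 326) - 39219 = (11177665/108 + 326) - 39219 = 11212873/108 - 39219 = 6977221/108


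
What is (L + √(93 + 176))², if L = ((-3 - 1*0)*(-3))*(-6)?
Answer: (54 - √269)² ≈ 1413.7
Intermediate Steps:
L = -54 (L = ((-3 + 0)*(-3))*(-6) = -3*(-3)*(-6) = 9*(-6) = -54)
(L + √(93 + 176))² = (-54 + √(93 + 176))² = (-54 + √269)²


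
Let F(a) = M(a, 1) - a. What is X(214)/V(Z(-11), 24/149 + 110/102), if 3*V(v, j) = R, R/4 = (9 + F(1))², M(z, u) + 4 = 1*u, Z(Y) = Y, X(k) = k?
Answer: 321/50 ≈ 6.4200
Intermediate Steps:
M(z, u) = -4 + u (M(z, u) = -4 + 1*u = -4 + u)
F(a) = -3 - a (F(a) = (-4 + 1) - a = -3 - a)
R = 100 (R = 4*(9 + (-3 - 1*1))² = 4*(9 + (-3 - 1))² = 4*(9 - 4)² = 4*5² = 4*25 = 100)
V(v, j) = 100/3 (V(v, j) = (⅓)*100 = 100/3)
X(214)/V(Z(-11), 24/149 + 110/102) = 214/(100/3) = 214*(3/100) = 321/50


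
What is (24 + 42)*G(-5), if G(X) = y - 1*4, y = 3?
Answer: -66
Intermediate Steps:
G(X) = -1 (G(X) = 3 - 1*4 = 3 - 4 = -1)
(24 + 42)*G(-5) = (24 + 42)*(-1) = 66*(-1) = -66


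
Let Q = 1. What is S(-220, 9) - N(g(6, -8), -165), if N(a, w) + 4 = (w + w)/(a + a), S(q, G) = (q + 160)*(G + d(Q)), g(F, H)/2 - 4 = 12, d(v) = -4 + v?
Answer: -11227/32 ≈ -350.84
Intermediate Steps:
g(F, H) = 32 (g(F, H) = 8 + 2*12 = 8 + 24 = 32)
S(q, G) = (-3 + G)*(160 + q) (S(q, G) = (q + 160)*(G + (-4 + 1)) = (160 + q)*(G - 3) = (160 + q)*(-3 + G) = (-3 + G)*(160 + q))
N(a, w) = -4 + w/a (N(a, w) = -4 + (w + w)/(a + a) = -4 + (2*w)/((2*a)) = -4 + (2*w)*(1/(2*a)) = -4 + w/a)
S(-220, 9) - N(g(6, -8), -165) = (-480 - 3*(-220) + 160*9 + 9*(-220)) - (-4 - 165/32) = (-480 + 660 + 1440 - 1980) - (-4 - 165*1/32) = -360 - (-4 - 165/32) = -360 - 1*(-293/32) = -360 + 293/32 = -11227/32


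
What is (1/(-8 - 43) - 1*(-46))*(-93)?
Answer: -72695/17 ≈ -4276.2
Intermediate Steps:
(1/(-8 - 43) - 1*(-46))*(-93) = (1/(-51) + 46)*(-93) = (-1/51 + 46)*(-93) = (2345/51)*(-93) = -72695/17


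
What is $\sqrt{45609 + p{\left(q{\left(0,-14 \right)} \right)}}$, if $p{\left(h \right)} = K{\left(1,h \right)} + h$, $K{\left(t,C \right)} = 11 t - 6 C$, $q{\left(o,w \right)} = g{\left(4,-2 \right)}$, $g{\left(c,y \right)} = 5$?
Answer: $\sqrt{45595} \approx 213.53$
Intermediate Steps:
$q{\left(o,w \right)} = 5$
$K{\left(t,C \right)} = - 6 C + 11 t$
$p{\left(h \right)} = 11 - 5 h$ ($p{\left(h \right)} = \left(- 6 h + 11 \cdot 1\right) + h = \left(- 6 h + 11\right) + h = \left(11 - 6 h\right) + h = 11 - 5 h$)
$\sqrt{45609 + p{\left(q{\left(0,-14 \right)} \right)}} = \sqrt{45609 + \left(11 - 25\right)} = \sqrt{45609 - 14} = \sqrt{45595}$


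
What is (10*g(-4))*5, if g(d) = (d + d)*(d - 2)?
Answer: 2400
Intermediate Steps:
g(d) = 2*d*(-2 + d) (g(d) = (2*d)*(-2 + d) = 2*d*(-2 + d))
(10*g(-4))*5 = (10*(2*(-4)*(-2 - 4)))*5 = (10*(2*(-4)*(-6)))*5 = (10*48)*5 = 480*5 = 2400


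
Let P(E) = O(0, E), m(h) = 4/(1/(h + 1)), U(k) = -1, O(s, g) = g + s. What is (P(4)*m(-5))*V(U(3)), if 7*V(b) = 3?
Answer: -192/7 ≈ -27.429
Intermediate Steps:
m(h) = 4 + 4*h (m(h) = 4/(1/(1 + h)) = 4*(1 + h) = 4 + 4*h)
V(b) = 3/7 (V(b) = (1/7)*3 = 3/7)
P(E) = E (P(E) = E + 0 = E)
(P(4)*m(-5))*V(U(3)) = (4*(4 + 4*(-5)))*(3/7) = (4*(4 - 20))*(3/7) = (4*(-16))*(3/7) = -64*3/7 = -192/7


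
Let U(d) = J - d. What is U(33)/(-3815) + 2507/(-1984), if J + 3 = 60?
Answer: -9611821/7568960 ≈ -1.2699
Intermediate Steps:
J = 57 (J = -3 + 60 = 57)
U(d) = 57 - d
U(33)/(-3815) + 2507/(-1984) = (57 - 1*33)/(-3815) + 2507/(-1984) = (57 - 33)*(-1/3815) + 2507*(-1/1984) = 24*(-1/3815) - 2507/1984 = -24/3815 - 2507/1984 = -9611821/7568960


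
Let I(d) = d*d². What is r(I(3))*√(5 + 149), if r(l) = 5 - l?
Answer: -22*√154 ≈ -273.01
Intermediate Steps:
I(d) = d³
r(I(3))*√(5 + 149) = (5 - 1*3³)*√(5 + 149) = (5 - 1*27)*√154 = (5 - 27)*√154 = -22*√154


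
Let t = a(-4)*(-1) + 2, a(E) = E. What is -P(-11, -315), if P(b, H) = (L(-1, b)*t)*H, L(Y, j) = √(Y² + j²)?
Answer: 1890*√122 ≈ 20876.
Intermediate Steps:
t = 6 (t = -4*(-1) + 2 = 4 + 2 = 6)
P(b, H) = 6*H*√(1 + b²) (P(b, H) = (√((-1)² + b²)*6)*H = (√(1 + b²)*6)*H = (6*√(1 + b²))*H = 6*H*√(1 + b²))
-P(-11, -315) = -6*(-315)*√(1 + (-11)²) = -6*(-315)*√(1 + 121) = -6*(-315)*√122 = -(-1890)*√122 = 1890*√122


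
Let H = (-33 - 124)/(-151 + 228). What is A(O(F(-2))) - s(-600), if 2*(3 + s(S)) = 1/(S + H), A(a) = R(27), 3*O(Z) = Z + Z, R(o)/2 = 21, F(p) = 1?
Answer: 4172207/92714 ≈ 45.001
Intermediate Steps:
R(o) = 42 (R(o) = 2*21 = 42)
H = -157/77 ≈ -2.0390
O(Z) = 2*Z/3 (O(Z) = (Z + Z)/3 = (2*Z)/3 = 2*Z/3)
A(a) = 42
s(S) = -3 + 1/(2*(-157/77 + S)) (s(S) = -3 + 1/(2*(S - 157/77)) = -3 + 1/(2*(-157/77 + S)))
A(O(F(-2))) - s(-600) = 42 - (1019 - 462*(-600))/(2*(-157 + 77*(-600))) = 42 - (1019 + 277200)/(2*(-157 - 46200)) = 42 - 278219/(2*(-46357)) = 42 - (-1)*278219/(2*46357) = 42 - 1*(-278219/92714) = 42 + 278219/92714 = 4172207/92714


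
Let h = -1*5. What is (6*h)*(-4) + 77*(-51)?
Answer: -3807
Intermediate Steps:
h = -5
(6*h)*(-4) + 77*(-51) = (6*(-5))*(-4) + 77*(-51) = -30*(-4) - 3927 = 120 - 3927 = -3807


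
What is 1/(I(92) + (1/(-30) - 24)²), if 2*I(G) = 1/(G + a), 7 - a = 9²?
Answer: 450/259933 ≈ 0.0017312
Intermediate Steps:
a = -74 (a = 7 - 1*9² = 7 - 1*81 = 7 - 81 = -74)
I(G) = 1/(2*(-74 + G)) (I(G) = 1/(2*(G - 74)) = 1/(2*(-74 + G)))
1/(I(92) + (1/(-30) - 24)²) = 1/(1/(2*(-74 + 92)) + (1/(-30) - 24)²) = 1/((½)/18 + (-1/30 - 24)²) = 1/((½)*(1/18) + (-721/30)²) = 1/(1/36 + 519841/900) = 1/(259933/450) = 450/259933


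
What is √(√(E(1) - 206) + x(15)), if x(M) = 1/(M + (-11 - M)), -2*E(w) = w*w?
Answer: √(-44 + 242*I*√826)/22 ≈ 2.672 + 2.689*I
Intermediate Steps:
E(w) = -w²/2 (E(w) = -w*w/2 = -w²/2)
x(M) = -1/11 (x(M) = 1/(-11) = -1/11)
√(√(E(1) - 206) + x(15)) = √(√(-½*1² - 206) - 1/11) = √(√(-½*1 - 206) - 1/11) = √(√(-½ - 206) - 1/11) = √(√(-413/2) - 1/11) = √(I*√826/2 - 1/11) = √(-1/11 + I*√826/2)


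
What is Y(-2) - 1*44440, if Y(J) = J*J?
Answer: -44436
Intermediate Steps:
Y(J) = J²
Y(-2) - 1*44440 = (-2)² - 1*44440 = 4 - 44440 = -44436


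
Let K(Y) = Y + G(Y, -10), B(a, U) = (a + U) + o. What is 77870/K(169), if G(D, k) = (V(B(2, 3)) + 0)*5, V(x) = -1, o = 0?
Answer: 38935/82 ≈ 474.82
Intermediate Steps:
B(a, U) = U + a (B(a, U) = (a + U) + 0 = (U + a) + 0 = U + a)
G(D, k) = -5 (G(D, k) = (-1 + 0)*5 = -1*5 = -5)
K(Y) = -5 + Y (K(Y) = Y - 5 = -5 + Y)
77870/K(169) = 77870/(-5 + 169) = 77870/164 = 77870*(1/164) = 38935/82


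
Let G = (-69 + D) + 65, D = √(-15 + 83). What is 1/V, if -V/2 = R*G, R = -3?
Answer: 1/78 + √17/156 ≈ 0.039251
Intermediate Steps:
D = 2*√17 (D = √68 = 2*√17 ≈ 8.2462)
G = -4 + 2*√17 (G = (-69 + 2*√17) + 65 = -4 + 2*√17 ≈ 4.2462)
V = -24 + 12*√17 (V = -(-6)*(-4 + 2*√17) = -2*(12 - 6*√17) = -24 + 12*√17 ≈ 25.477)
1/V = 1/(-24 + 12*√17)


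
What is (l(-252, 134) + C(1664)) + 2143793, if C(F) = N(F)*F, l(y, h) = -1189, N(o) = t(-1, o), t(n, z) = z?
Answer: 4911500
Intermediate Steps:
N(o) = o
C(F) = F**2 (C(F) = F*F = F**2)
(l(-252, 134) + C(1664)) + 2143793 = (-1189 + 1664**2) + 2143793 = (-1189 + 2768896) + 2143793 = 2767707 + 2143793 = 4911500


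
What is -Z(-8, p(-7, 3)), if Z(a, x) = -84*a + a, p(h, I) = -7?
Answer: -664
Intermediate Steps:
Z(a, x) = -83*a
-Z(-8, p(-7, 3)) = -(-83)*(-8) = -1*664 = -664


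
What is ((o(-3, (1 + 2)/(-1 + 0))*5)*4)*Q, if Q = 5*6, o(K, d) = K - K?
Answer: 0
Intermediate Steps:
o(K, d) = 0
Q = 30
((o(-3, (1 + 2)/(-1 + 0))*5)*4)*Q = ((0*5)*4)*30 = (0*4)*30 = 0*30 = 0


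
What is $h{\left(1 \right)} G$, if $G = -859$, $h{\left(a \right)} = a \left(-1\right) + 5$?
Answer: $-3436$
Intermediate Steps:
$h{\left(a \right)} = 5 - a$ ($h{\left(a \right)} = - a + 5 = 5 - a$)
$h{\left(1 \right)} G = \left(5 - 1\right) \left(-859\right) = 4 \left(-859\right) = -3436$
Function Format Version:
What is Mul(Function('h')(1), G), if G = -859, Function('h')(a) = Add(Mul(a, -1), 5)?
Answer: -3436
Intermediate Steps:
Function('h')(a) = Add(5, Mul(-1, a)) (Function('h')(a) = Add(Mul(-1, a), 5) = Add(5, Mul(-1, a)))
Mul(Function('h')(1), G) = Mul(Add(5, Mul(-1, 1)), -859) = Mul(Add(5, -1), -859) = Mul(4, -859) = -3436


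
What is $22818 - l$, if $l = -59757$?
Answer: $82575$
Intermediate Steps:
$22818 - l = 22818 - -59757 = 22818 + 59757 = 82575$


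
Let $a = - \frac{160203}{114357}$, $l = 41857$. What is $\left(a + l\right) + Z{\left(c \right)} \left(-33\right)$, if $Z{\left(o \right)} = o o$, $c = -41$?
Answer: $- \frac{519081705}{38119} \approx -13617.0$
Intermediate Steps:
$Z{\left(o \right)} = o^{2}$
$a = - \frac{53401}{38119}$ ($a = \left(-160203\right) \frac{1}{114357} = - \frac{53401}{38119} \approx -1.4009$)
$\left(a + l\right) + Z{\left(c \right)} \left(-33\right) = \left(- \frac{53401}{38119} + 41857\right) + \left(-41\right)^{2} \left(-33\right) = \frac{1595493582}{38119} + 1681 \left(-33\right) = \frac{1595493582}{38119} - 55473 = - \frac{519081705}{38119}$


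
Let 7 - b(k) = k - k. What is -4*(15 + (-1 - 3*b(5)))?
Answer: 28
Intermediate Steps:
b(k) = 7 (b(k) = 7 - (k - k) = 7 - 1*0 = 7 + 0 = 7)
-4*(15 + (-1 - 3*b(5))) = -4*(15 + (-1 - 3*7)) = -4*(15 + (-1 - 21)) = -4*(15 - 22) = -4*(-7) = 28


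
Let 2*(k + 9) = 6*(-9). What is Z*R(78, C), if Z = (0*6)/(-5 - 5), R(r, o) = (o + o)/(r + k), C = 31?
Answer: 0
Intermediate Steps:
k = -36 (k = -9 + (6*(-9))/2 = -9 + (1/2)*(-54) = -9 - 27 = -36)
R(r, o) = 2*o/(-36 + r) (R(r, o) = (o + o)/(r - 36) = (2*o)/(-36 + r) = 2*o/(-36 + r))
Z = 0 (Z = 0/(-10) = 0*(-1/10) = 0)
Z*R(78, C) = 0*(2*31/(-36 + 78)) = 0*(2*31/42) = 0*(2*31*(1/42)) = 0*(31/21) = 0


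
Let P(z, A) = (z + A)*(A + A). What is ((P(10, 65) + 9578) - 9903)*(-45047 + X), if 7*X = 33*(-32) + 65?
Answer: -2981316000/7 ≈ -4.2590e+8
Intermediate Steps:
P(z, A) = 2*A*(A + z) (P(z, A) = (A + z)*(2*A) = 2*A*(A + z))
X = -991/7 (X = (33*(-32) + 65)/7 = (-1056 + 65)/7 = (⅐)*(-991) = -991/7 ≈ -141.57)
((P(10, 65) + 9578) - 9903)*(-45047 + X) = ((2*65*(65 + 10) + 9578) - 9903)*(-45047 - 991/7) = ((2*65*75 + 9578) - 9903)*(-316320/7) = ((9750 + 9578) - 9903)*(-316320/7) = (19328 - 9903)*(-316320/7) = 9425*(-316320/7) = -2981316000/7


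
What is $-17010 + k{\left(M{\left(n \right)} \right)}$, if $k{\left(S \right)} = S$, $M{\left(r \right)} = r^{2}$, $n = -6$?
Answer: $-16974$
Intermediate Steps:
$-17010 + k{\left(M{\left(n \right)} \right)} = -17010 + \left(-6\right)^{2} = -17010 + 36 = -16974$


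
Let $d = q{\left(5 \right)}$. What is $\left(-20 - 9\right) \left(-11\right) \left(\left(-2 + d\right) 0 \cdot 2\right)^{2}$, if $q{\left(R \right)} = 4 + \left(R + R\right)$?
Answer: $0$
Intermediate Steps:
$q{\left(R \right)} = 4 + 2 R$
$d = 14$ ($d = 4 + 2 \cdot 5 = 4 + 10 = 14$)
$\left(-20 - 9\right) \left(-11\right) \left(\left(-2 + d\right) 0 \cdot 2\right)^{2} = \left(-20 - 9\right) \left(-11\right) \left(\left(-2 + 14\right) 0 \cdot 2\right)^{2} = \left(-29\right) \left(-11\right) \left(12 \cdot 0 \cdot 2\right)^{2} = 319 \left(0 \cdot 2\right)^{2} = 319 \cdot 0^{2} = 319 \cdot 0 = 0$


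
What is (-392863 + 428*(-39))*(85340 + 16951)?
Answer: -41893790505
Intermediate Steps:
(-392863 + 428*(-39))*(85340 + 16951) = (-392863 - 16692)*102291 = -409555*102291 = -41893790505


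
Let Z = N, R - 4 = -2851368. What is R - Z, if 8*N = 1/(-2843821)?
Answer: -64870150574751/22750568 ≈ -2.8514e+6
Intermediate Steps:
N = -1/22750568 (N = (⅛)/(-2843821) = (⅛)*(-1/2843821) = -1/22750568 ≈ -4.3955e-8)
R = -2851364 (R = 4 - 2851368 = -2851364)
Z = -1/22750568 ≈ -4.3955e-8
R - Z = -2851364 - 1*(-1/22750568) = -2851364 + 1/22750568 = -64870150574751/22750568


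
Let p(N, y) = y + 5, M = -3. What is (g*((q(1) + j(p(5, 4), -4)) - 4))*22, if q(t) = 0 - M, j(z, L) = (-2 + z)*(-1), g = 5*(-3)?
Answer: 2640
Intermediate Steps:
g = -15
p(N, y) = 5 + y
j(z, L) = 2 - z
q(t) = 3 (q(t) = 0 - 1*(-3) = 0 + 3 = 3)
(g*((q(1) + j(p(5, 4), -4)) - 4))*22 = -15*((3 + (2 - (5 + 4))) - 4)*22 = -15*((3 + (2 - 1*9)) - 4)*22 = -15*((3 + (2 - 9)) - 4)*22 = -15*((3 - 7) - 4)*22 = -15*(-4 - 4)*22 = -15*(-8)*22 = 120*22 = 2640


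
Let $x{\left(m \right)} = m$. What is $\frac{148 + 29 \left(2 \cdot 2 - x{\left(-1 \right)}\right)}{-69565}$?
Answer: $- \frac{293}{69565} \approx -0.0042119$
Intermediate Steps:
$\frac{148 + 29 \left(2 \cdot 2 - x{\left(-1 \right)}\right)}{-69565} = \frac{148 + 29 \left(2 \cdot 2 - -1\right)}{-69565} = \left(148 + 29 \left(4 + 1\right)\right) \left(- \frac{1}{69565}\right) = \left(148 + 29 \cdot 5\right) \left(- \frac{1}{69565}\right) = \left(148 + 145\right) \left(- \frac{1}{69565}\right) = 293 \left(- \frac{1}{69565}\right) = - \frac{293}{69565}$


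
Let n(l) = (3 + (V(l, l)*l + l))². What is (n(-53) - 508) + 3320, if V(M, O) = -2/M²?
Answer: 14910812/2809 ≈ 5308.2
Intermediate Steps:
V(M, O) = -2/M²
n(l) = (3 + l - 2/l)² (n(l) = (3 + ((-2/l²)*l + l))² = (3 + (-2/l + l))² = (3 + (l - 2/l))² = (3 + l - 2/l)²)
(n(-53) - 508) + 3320 = ((-2 - 53*(3 - 53))²/(-53)² - 508) + 3320 = ((-2 - 53*(-50))²/2809 - 508) + 3320 = ((-2 + 2650)²/2809 - 508) + 3320 = ((1/2809)*2648² - 508) + 3320 = ((1/2809)*7011904 - 508) + 3320 = (7011904/2809 - 508) + 3320 = 5584932/2809 + 3320 = 14910812/2809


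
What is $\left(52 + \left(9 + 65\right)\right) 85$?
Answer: $10710$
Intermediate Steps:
$\left(52 + \left(9 + 65\right)\right) 85 = \left(52 + 74\right) 85 = 126 \cdot 85 = 10710$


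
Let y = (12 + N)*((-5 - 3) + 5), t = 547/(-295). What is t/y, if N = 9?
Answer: 547/18585 ≈ 0.029432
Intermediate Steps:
t = -547/295 (t = 547*(-1/295) = -547/295 ≈ -1.8542)
y = -63 (y = (12 + 9)*((-5 - 3) + 5) = 21*(-8 + 5) = 21*(-3) = -63)
t/y = -547/295/(-63) = -547/295*(-1/63) = 547/18585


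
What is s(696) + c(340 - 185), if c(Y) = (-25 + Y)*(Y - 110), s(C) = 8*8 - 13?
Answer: 5901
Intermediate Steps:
s(C) = 51 (s(C) = 64 - 13 = 51)
c(Y) = (-110 + Y)*(-25 + Y) (c(Y) = (-25 + Y)*(-110 + Y) = (-110 + Y)*(-25 + Y))
s(696) + c(340 - 185) = 51 + (2750 + (340 - 185)**2 - 135*(340 - 185)) = 51 + (2750 + 155**2 - 135*155) = 51 + (2750 + 24025 - 20925) = 51 + 5850 = 5901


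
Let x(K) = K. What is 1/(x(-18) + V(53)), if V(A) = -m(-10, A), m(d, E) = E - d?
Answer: -1/81 ≈ -0.012346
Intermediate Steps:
V(A) = -10 - A (V(A) = -(A - 1*(-10)) = -(A + 10) = -(10 + A) = -10 - A)
1/(x(-18) + V(53)) = 1/(-18 + (-10 - 1*53)) = 1/(-18 + (-10 - 53)) = 1/(-18 - 63) = 1/(-81) = -1/81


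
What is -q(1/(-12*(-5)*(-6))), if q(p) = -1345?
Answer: 1345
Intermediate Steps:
-q(1/(-12*(-5)*(-6))) = -1*(-1345) = 1345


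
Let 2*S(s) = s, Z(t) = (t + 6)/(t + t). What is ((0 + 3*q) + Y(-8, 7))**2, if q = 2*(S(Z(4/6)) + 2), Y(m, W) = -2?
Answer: 625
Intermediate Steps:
Z(t) = (6 + t)/(2*t) (Z(t) = (6 + t)/((2*t)) = (6 + t)*(1/(2*t)) = (6 + t)/(2*t))
S(s) = s/2
q = 9 (q = 2*(((6 + 4/6)/(2*((4/6))))/2 + 2) = 2*(((6 + 4*(1/6))/(2*((4*(1/6)))))/2 + 2) = 2*(((6 + 2/3)/(2*(2/3)))/2 + 2) = 2*(((1/2)*(3/2)*(20/3))/2 + 2) = 2*((1/2)*5 + 2) = 2*(5/2 + 2) = 2*(9/2) = 9)
((0 + 3*q) + Y(-8, 7))**2 = ((0 + 3*9) - 2)**2 = ((0 + 27) - 2)**2 = (27 - 2)**2 = 25**2 = 625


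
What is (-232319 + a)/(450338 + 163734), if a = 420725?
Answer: 94203/307036 ≈ 0.30681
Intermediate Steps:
(-232319 + a)/(450338 + 163734) = (-232319 + 420725)/(450338 + 163734) = 188406/614072 = 188406*(1/614072) = 94203/307036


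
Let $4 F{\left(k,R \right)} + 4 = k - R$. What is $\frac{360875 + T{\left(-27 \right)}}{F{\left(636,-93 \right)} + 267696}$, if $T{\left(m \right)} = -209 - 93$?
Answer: $\frac{1442292}{1071509} \approx 1.346$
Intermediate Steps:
$F{\left(k,R \right)} = -1 - \frac{R}{4} + \frac{k}{4}$ ($F{\left(k,R \right)} = -1 + \frac{k - R}{4} = -1 - \left(- \frac{k}{4} + \frac{R}{4}\right) = -1 - \frac{R}{4} + \frac{k}{4}$)
$T{\left(m \right)} = -302$
$\frac{360875 + T{\left(-27 \right)}}{F{\left(636,-93 \right)} + 267696} = \frac{360875 - 302}{\left(-1 - - \frac{93}{4} + \frac{1}{4} \cdot 636\right) + 267696} = \frac{360573}{\left(-1 + \frac{93}{4} + 159\right) + 267696} = \frac{360573}{\frac{725}{4} + 267696} = \frac{360573}{\frac{1071509}{4}} = 360573 \cdot \frac{4}{1071509} = \frac{1442292}{1071509}$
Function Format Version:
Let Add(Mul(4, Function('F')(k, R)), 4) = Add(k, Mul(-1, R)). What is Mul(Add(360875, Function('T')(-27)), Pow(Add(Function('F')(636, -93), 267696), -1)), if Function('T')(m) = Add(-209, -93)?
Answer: Rational(1442292, 1071509) ≈ 1.3460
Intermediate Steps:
Function('F')(k, R) = Add(-1, Mul(Rational(-1, 4), R), Mul(Rational(1, 4), k)) (Function('F')(k, R) = Add(-1, Mul(Rational(1, 4), Add(k, Mul(-1, R)))) = Add(-1, Add(Mul(Rational(-1, 4), R), Mul(Rational(1, 4), k))) = Add(-1, Mul(Rational(-1, 4), R), Mul(Rational(1, 4), k)))
Function('T')(m) = -302
Mul(Add(360875, Function('T')(-27)), Pow(Add(Function('F')(636, -93), 267696), -1)) = Mul(Add(360875, -302), Pow(Add(Add(-1, Mul(Rational(-1, 4), -93), Mul(Rational(1, 4), 636)), 267696), -1)) = Mul(360573, Pow(Add(Add(-1, Rational(93, 4), 159), 267696), -1)) = Mul(360573, Pow(Add(Rational(725, 4), 267696), -1)) = Mul(360573, Pow(Rational(1071509, 4), -1)) = Mul(360573, Rational(4, 1071509)) = Rational(1442292, 1071509)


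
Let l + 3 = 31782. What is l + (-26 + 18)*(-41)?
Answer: 32107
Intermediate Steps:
l = 31779 (l = -3 + 31782 = 31779)
l + (-26 + 18)*(-41) = 31779 + (-26 + 18)*(-41) = 31779 - 8*(-41) = 31779 + 328 = 32107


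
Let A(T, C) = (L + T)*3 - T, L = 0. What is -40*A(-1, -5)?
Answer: 80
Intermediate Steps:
A(T, C) = 2*T (A(T, C) = (0 + T)*3 - T = T*3 - T = 3*T - T = 2*T)
-40*A(-1, -5) = -80*(-1) = -40*(-2) = 80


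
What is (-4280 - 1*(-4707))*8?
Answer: 3416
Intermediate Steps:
(-4280 - 1*(-4707))*8 = (-4280 + 4707)*8 = 427*8 = 3416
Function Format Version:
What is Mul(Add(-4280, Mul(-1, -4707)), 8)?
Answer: 3416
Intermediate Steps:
Mul(Add(-4280, Mul(-1, -4707)), 8) = Mul(Add(-4280, 4707), 8) = Mul(427, 8) = 3416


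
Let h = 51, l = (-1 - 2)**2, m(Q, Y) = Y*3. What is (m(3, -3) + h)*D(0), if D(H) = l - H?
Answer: 378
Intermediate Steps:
m(Q, Y) = 3*Y
l = 9 (l = (-3)**2 = 9)
D(H) = 9 - H
(m(3, -3) + h)*D(0) = (3*(-3) + 51)*(9 - 1*0) = (-9 + 51)*(9 + 0) = 42*9 = 378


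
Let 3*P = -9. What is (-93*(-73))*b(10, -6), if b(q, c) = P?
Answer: -20367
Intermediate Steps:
P = -3 (P = (1/3)*(-9) = -3)
b(q, c) = -3
(-93*(-73))*b(10, -6) = -93*(-73)*(-3) = 6789*(-3) = -20367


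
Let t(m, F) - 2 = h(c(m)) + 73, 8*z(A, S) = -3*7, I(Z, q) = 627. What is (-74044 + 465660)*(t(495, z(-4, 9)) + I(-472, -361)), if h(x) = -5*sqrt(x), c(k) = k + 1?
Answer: 274914432 - 7832320*sqrt(31) ≈ 2.3131e+8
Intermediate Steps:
c(k) = 1 + k
z(A, S) = -21/8 (z(A, S) = (-3*7)/8 = (1/8)*(-21) = -21/8)
t(m, F) = 75 - 5*sqrt(1 + m) (t(m, F) = 2 + (-5*sqrt(1 + m) + 73) = 2 + (73 - 5*sqrt(1 + m)) = 75 - 5*sqrt(1 + m))
(-74044 + 465660)*(t(495, z(-4, 9)) + I(-472, -361)) = (-74044 + 465660)*((75 - 5*sqrt(1 + 495)) + 627) = 391616*((75 - 20*sqrt(31)) + 627) = 391616*(702 - 20*sqrt(31)) = 274914432 - 7832320*sqrt(31)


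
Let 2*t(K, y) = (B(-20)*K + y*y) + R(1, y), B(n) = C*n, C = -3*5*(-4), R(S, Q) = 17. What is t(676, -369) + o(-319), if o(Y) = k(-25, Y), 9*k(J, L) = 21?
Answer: -1012526/3 ≈ -3.3751e+5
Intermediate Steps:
k(J, L) = 7/3 (k(J, L) = (1/9)*21 = 7/3)
C = 60 (C = -15*(-4) = 60)
o(Y) = 7/3
B(n) = 60*n
t(K, y) = 17/2 + y**2/2 - 600*K (t(K, y) = (((60*(-20))*K + y*y) + 17)/2 = ((-1200*K + y**2) + 17)/2 = ((y**2 - 1200*K) + 17)/2 = (17 + y**2 - 1200*K)/2 = 17/2 + y**2/2 - 600*K)
t(676, -369) + o(-319) = (17/2 + (1/2)*(-369)**2 - 600*676) + 7/3 = (17/2 + (1/2)*136161 - 405600) + 7/3 = (17/2 + 136161/2 - 405600) + 7/3 = -337511 + 7/3 = -1012526/3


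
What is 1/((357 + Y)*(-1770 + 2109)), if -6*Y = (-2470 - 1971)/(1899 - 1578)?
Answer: 642/78198599 ≈ 8.2099e-6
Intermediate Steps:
Y = 4441/1926 (Y = -(-2470 - 1971)/(6*(1899 - 1578)) = -(-4441)/(6*321) = -⅙*(-4441/321) = 4441/1926 ≈ 2.3058)
1/((357 + Y)*(-1770 + 2109)) = 1/((357 + 4441/1926)*(-1770 + 2109)) = 1/((692023/1926)*339) = 1/(78198599/642) = 642/78198599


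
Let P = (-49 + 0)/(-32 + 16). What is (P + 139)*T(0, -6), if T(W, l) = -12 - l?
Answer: -6819/8 ≈ -852.38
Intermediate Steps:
P = 49/16 (P = -49/(-16) = -49*(-1/16) = 49/16 ≈ 3.0625)
(P + 139)*T(0, -6) = (49/16 + 139)*(-12 - 1*(-6)) = 2273*(-12 + 6)/16 = (2273/16)*(-6) = -6819/8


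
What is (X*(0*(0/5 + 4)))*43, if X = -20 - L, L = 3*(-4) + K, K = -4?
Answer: 0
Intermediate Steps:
L = -16 (L = 3*(-4) - 4 = -12 - 4 = -16)
X = -4 (X = -20 - 1*(-16) = -20 + 16 = -4)
(X*(0*(0/5 + 4)))*43 = -0*(0/5 + 4)*43 = -0*(0*(⅕) + 4)*43 = -0*(0 + 4)*43 = -0*4*43 = -4*0*43 = 0*43 = 0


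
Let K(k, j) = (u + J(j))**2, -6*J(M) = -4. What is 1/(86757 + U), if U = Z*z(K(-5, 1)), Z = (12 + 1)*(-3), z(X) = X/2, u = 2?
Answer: 3/259855 ≈ 1.1545e-5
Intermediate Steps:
J(M) = 2/3 (J(M) = -1/6*(-4) = 2/3)
K(k, j) = 64/9 (K(k, j) = (2 + 2/3)**2 = (8/3)**2 = 64/9)
z(X) = X/2 (z(X) = X*(1/2) = X/2)
Z = -39 (Z = 13*(-3) = -39)
U = -416/3 (U = -39*64/(2*9) = -39*32/9 = -416/3 ≈ -138.67)
1/(86757 + U) = 1/(86757 - 416/3) = 1/(259855/3) = 3/259855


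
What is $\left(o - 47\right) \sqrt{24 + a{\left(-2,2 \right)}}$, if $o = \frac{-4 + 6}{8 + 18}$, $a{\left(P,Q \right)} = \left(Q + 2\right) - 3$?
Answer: $- \frac{3050}{13} \approx -234.62$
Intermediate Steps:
$a{\left(P,Q \right)} = -1 + Q$ ($a{\left(P,Q \right)} = \left(2 + Q\right) - 3 = -1 + Q$)
$o = \frac{1}{13}$ ($o = \frac{2}{26} = 2 \cdot \frac{1}{26} = \frac{1}{13} \approx 0.076923$)
$\left(o - 47\right) \sqrt{24 + a{\left(-2,2 \right)}} = \left(\frac{1}{13} - 47\right) \sqrt{24 + \left(-1 + 2\right)} = - \frac{610 \sqrt{24 + 1}}{13} = - \frac{610 \sqrt{25}}{13} = \left(- \frac{610}{13}\right) 5 = - \frac{3050}{13}$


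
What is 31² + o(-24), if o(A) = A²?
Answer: 1537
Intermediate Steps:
31² + o(-24) = 31² + (-24)² = 961 + 576 = 1537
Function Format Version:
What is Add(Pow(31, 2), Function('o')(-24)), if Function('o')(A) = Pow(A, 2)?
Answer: 1537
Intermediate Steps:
Add(Pow(31, 2), Function('o')(-24)) = Add(Pow(31, 2), Pow(-24, 2)) = Add(961, 576) = 1537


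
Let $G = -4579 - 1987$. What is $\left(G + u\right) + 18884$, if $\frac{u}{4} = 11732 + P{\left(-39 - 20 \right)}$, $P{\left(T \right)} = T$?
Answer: $59010$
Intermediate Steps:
$G = -6566$ ($G = -4579 - 1987 = -6566$)
$u = 46692$ ($u = 4 \left(11732 - 59\right) = 4 \cdot 11673 = 46692$)
$\left(G + u\right) + 18884 = \left(-6566 + 46692\right) + 18884 = 40126 + 18884 = 59010$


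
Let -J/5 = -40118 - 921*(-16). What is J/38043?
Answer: 126910/38043 ≈ 3.3360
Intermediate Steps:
J = 126910 (J = -5*(-40118 - 921*(-16)) = -5*(-40118 - 1*(-14736)) = -5*(-40118 + 14736) = -5*(-25382) = 126910)
J/38043 = 126910/38043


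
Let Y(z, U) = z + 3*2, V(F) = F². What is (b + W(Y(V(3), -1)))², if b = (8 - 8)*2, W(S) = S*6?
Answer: 8100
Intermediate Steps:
Y(z, U) = 6 + z (Y(z, U) = z + 6 = 6 + z)
W(S) = 6*S
b = 0 (b = 0*2 = 0)
(b + W(Y(V(3), -1)))² = (0 + 6*(6 + 3²))² = (0 + 6*(6 + 9))² = (0 + 6*15)² = (0 + 90)² = 90² = 8100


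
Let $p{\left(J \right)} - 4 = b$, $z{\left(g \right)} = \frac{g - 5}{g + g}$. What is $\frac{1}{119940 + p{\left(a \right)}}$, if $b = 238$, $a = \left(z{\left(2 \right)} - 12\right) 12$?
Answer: $\frac{1}{120182} \approx 8.3207 \cdot 10^{-6}$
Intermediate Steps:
$z{\left(g \right)} = \frac{-5 + g}{2 g}$
$a = -153$ ($a = \left(\frac{-5 + 2}{2 \cdot 2} - 12\right) 12 = \left(\frac{1}{2} \cdot \frac{1}{2} \left(-3\right) - 12\right) 12 = \left(- \frac{3}{4} - 12\right) 12 = \left(- \frac{51}{4}\right) 12 = -153$)
$p{\left(J \right)} = 242$ ($p{\left(J \right)} = 4 + 238 = 242$)
$\frac{1}{119940 + p{\left(a \right)}} = \frac{1}{119940 + 242} = \frac{1}{120182}$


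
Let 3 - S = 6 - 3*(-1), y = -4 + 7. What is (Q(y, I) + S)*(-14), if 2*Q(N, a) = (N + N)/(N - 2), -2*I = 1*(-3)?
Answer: 42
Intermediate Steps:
I = 3/2 (I = -(-3)/2 = -½*(-3) = 3/2 ≈ 1.5000)
y = 3
Q(N, a) = N/(-2 + N) (Q(N, a) = ((N + N)/(N - 2))/2 = ((2*N)/(-2 + N))/2 = (2*N/(-2 + N))/2 = N/(-2 + N))
S = -6 (S = 3 - (6 - 3*(-1)) = 3 - (6 + 3) = 3 - 1*9 = 3 - 9 = -6)
(Q(y, I) + S)*(-14) = (3/(-2 + 3) - 6)*(-14) = (3/1 - 6)*(-14) = (3*1 - 6)*(-14) = (3 - 6)*(-14) = -3*(-14) = 42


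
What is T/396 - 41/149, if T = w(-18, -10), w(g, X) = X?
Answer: -8863/29502 ≈ -0.30042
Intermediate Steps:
T = -10
T/396 - 41/149 = -10/396 - 41/149 = -10*1/396 - 41*1/149 = -5/198 - 41/149 = -8863/29502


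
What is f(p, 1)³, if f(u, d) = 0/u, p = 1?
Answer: 0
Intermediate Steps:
f(u, d) = 0
f(p, 1)³ = 0³ = 0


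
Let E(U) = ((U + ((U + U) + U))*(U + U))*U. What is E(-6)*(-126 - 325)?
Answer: 779328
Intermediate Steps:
E(U) = 8*U³ (E(U) = ((U + (2*U + U))*(2*U))*U = ((U + 3*U)*(2*U))*U = ((4*U)*(2*U))*U = (8*U²)*U = 8*U³)
E(-6)*(-126 - 325) = (8*(-6)³)*(-126 - 325) = (8*(-216))*(-451) = -1728*(-451) = 779328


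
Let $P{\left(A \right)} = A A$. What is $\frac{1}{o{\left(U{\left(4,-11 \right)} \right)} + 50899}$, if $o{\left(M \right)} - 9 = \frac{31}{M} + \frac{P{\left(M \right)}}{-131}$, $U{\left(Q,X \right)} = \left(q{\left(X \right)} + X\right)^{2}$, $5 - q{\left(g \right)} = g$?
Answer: $\frac{3275}{166712136} \approx 1.9645 \cdot 10^{-5}$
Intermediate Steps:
$P{\left(A \right)} = A^{2}$
$q{\left(g \right)} = 5 - g$
$U{\left(Q,X \right)} = 25$ ($U{\left(Q,X \right)} = \left(\left(5 - X\right) + X\right)^{2} = 5^{2} = 25$)
$o{\left(M \right)} = 9 + \frac{31}{M} - \frac{M^{2}}{131}$ ($o{\left(M \right)} = 9 + \left(\frac{31}{M} + \frac{M^{2}}{-131}\right) = 9 + \left(\frac{31}{M} + M^{2} \left(- \frac{1}{131}\right)\right) = 9 - \left(- \frac{31}{M} + \frac{M^{2}}{131}\right) = 9 + \frac{31}{M} - \frac{M^{2}}{131}$)
$\frac{1}{o{\left(U{\left(4,-11 \right)} \right)} + 50899} = \frac{1}{\left(9 + \frac{31}{25} - \frac{25^{2}}{131}\right) + 50899} = \frac{1}{\left(9 + 31 \cdot \frac{1}{25} - \frac{625}{131}\right) + 50899} = \frac{1}{\left(9 + \frac{31}{25} - \frac{625}{131}\right) + 50899} = \frac{1}{\frac{17911}{3275} + 50899} = \frac{1}{\frac{166712136}{3275}} = \frac{3275}{166712136}$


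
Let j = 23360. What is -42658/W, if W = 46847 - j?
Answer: -42658/23487 ≈ -1.8162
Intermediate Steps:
W = 23487 (W = 46847 - 1*23360 = 46847 - 23360 = 23487)
-42658/W = -42658/23487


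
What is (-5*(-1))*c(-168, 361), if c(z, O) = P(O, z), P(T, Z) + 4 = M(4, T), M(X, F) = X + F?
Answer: 1805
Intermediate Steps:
M(X, F) = F + X
P(T, Z) = T (P(T, Z) = -4 + (T + 4) = -4 + (4 + T) = T)
c(z, O) = O
(-5*(-1))*c(-168, 361) = -5*(-1)*361 = 5*361 = 1805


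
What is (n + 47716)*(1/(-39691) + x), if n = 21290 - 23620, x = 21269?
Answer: 38314311030908/39691 ≈ 9.6531e+8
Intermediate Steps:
n = -2330
(n + 47716)*(1/(-39691) + x) = (-2330 + 47716)*(1/(-39691) + 21269) = 45386*(-1/39691 + 21269) = 45386*(844187878/39691) = 38314311030908/39691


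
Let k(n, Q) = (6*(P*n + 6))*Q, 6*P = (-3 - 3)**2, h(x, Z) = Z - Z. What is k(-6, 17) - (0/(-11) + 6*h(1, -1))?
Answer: -3060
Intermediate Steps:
h(x, Z) = 0
P = 6 (P = (-3 - 3)**2/6 = (1/6)*(-6)**2 = (1/6)*36 = 6)
k(n, Q) = Q*(36 + 36*n) (k(n, Q) = (6*(6*n + 6))*Q = (6*(6 + 6*n))*Q = (36 + 36*n)*Q = Q*(36 + 36*n))
k(-6, 17) - (0/(-11) + 6*h(1, -1)) = 36*17*(1 - 6) - (0/(-11) + 6*0) = 36*17*(-5) - (0*(-1/11) + 0) = -3060 - (0 + 0) = -3060 - 1*0 = -3060 + 0 = -3060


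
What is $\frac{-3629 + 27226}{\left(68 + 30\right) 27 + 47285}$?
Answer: $\frac{3371}{7133} \approx 0.47259$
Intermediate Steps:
$\frac{-3629 + 27226}{\left(68 + 30\right) 27 + 47285} = \frac{23597}{98 \cdot 27 + 47285} = \frac{23597}{2646 + 47285} = \frac{23597}{49931} = 23597 \cdot \frac{1}{49931} = \frac{3371}{7133}$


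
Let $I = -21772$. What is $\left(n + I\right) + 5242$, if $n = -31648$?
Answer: $-48178$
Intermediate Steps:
$\left(n + I\right) + 5242 = \left(-31648 - 21772\right) + 5242 = -53420 + 5242 = -48178$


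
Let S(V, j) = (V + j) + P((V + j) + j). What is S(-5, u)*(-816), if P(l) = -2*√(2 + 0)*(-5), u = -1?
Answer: 4896 - 8160*√2 ≈ -6644.0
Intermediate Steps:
P(l) = 10*√2 (P(l) = -2*√2*(-5) = 10*√2)
S(V, j) = V + j + 10*√2 (S(V, j) = (V + j) + 10*√2 = V + j + 10*√2)
S(-5, u)*(-816) = (-5 - 1 + 10*√2)*(-816) = (-6 + 10*√2)*(-816) = 4896 - 8160*√2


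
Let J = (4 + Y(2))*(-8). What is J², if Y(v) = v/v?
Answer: 1600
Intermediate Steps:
Y(v) = 1
J = -40 (J = (4 + 1)*(-8) = 5*(-8) = -40)
J² = (-40)² = 1600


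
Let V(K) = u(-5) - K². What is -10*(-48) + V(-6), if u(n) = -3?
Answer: 441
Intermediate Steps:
V(K) = -3 - K²
-10*(-48) + V(-6) = -10*(-48) + (-3 - 1*(-6)²) = 480 + (-3 - 1*36) = 480 + (-3 - 36) = 480 - 39 = 441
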